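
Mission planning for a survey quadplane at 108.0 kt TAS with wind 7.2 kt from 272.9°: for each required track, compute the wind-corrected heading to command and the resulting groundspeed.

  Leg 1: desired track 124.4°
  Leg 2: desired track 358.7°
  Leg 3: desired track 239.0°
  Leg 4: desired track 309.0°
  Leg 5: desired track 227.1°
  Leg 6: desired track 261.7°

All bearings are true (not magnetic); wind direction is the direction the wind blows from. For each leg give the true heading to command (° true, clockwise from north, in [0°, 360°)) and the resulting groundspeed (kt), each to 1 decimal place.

Leg 1: heading=126.4°, groundspeed=114.1 kt
Leg 2: heading=354.9°, groundspeed=107.2 kt
Leg 3: heading=241.1°, groundspeed=101.9 kt
Leg 4: heading=306.7°, groundspeed=102.1 kt
Leg 5: heading=229.8°, groundspeed=102.9 kt
Leg 6: heading=262.4°, groundspeed=100.9 kt

Leg 1: desired track 124.4°; wind correction +2.0° → command heading 126.4°, groundspeed 114.1 kt
Leg 2: desired track 358.7°; wind correction -3.8° → command heading 354.9°, groundspeed 107.2 kt
Leg 3: desired track 239.0°; wind correction +2.1° → command heading 241.1°, groundspeed 101.9 kt
Leg 4: desired track 309.0°; wind correction -2.3° → command heading 306.7°, groundspeed 102.1 kt
Leg 5: desired track 227.1°; wind correction +2.7° → command heading 229.8°, groundspeed 102.9 kt
Leg 6: desired track 261.7°; wind correction +0.7° → command heading 262.4°, groundspeed 100.9 kt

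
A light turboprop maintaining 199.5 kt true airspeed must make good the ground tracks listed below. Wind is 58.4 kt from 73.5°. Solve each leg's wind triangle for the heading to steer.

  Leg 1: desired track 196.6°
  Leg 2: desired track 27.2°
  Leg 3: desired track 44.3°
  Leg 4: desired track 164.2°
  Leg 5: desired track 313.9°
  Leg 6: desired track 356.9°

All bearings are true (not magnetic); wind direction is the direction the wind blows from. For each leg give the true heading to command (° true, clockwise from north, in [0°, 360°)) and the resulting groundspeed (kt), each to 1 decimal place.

Leg 1: heading=182.4°, groundspeed=225.3 kt
Leg 2: heading=39.4°, groundspeed=154.6 kt
Leg 3: heading=52.5°, groundspeed=146.5 kt
Leg 4: heading=147.2°, groundspeed=191.5 kt
Leg 5: heading=328.6°, groundspeed=221.8 kt
Leg 6: heading=13.4°, groundspeed=177.7 kt

Leg 1: desired track 196.6°; wind correction -14.2° → command heading 182.4°, groundspeed 225.3 kt
Leg 2: desired track 27.2°; wind correction +12.2° → command heading 39.4°, groundspeed 154.6 kt
Leg 3: desired track 44.3°; wind correction +8.2° → command heading 52.5°, groundspeed 146.5 kt
Leg 4: desired track 164.2°; wind correction -17.0° → command heading 147.2°, groundspeed 191.5 kt
Leg 5: desired track 313.9°; wind correction +14.7° → command heading 328.6°, groundspeed 221.8 kt
Leg 6: desired track 356.9°; wind correction +16.5° → command heading 13.4°, groundspeed 177.7 kt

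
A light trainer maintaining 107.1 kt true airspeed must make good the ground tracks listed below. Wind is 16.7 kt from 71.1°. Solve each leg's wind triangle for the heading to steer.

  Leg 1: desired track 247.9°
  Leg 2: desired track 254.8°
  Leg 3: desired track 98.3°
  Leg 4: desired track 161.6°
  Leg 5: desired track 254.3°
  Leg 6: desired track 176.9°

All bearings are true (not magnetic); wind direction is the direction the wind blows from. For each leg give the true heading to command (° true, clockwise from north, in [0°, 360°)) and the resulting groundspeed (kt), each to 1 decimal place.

Leg 1: heading=247.4°, groundspeed=123.8 kt
Leg 2: heading=255.4°, groundspeed=123.8 kt
Leg 3: heading=94.2°, groundspeed=92.0 kt
Leg 4: heading=152.6°, groundspeed=105.9 kt
Leg 5: heading=254.8°, groundspeed=123.8 kt
Leg 6: heading=168.3°, groundspeed=110.4 kt

Leg 1: desired track 247.9°; wind correction -0.5° → command heading 247.4°, groundspeed 123.8 kt
Leg 2: desired track 254.8°; wind correction +0.6° → command heading 255.4°, groundspeed 123.8 kt
Leg 3: desired track 98.3°; wind correction -4.1° → command heading 94.2°, groundspeed 92.0 kt
Leg 4: desired track 161.6°; wind correction -9.0° → command heading 152.6°, groundspeed 105.9 kt
Leg 5: desired track 254.3°; wind correction +0.5° → command heading 254.8°, groundspeed 123.8 kt
Leg 6: desired track 176.9°; wind correction -8.6° → command heading 168.3°, groundspeed 110.4 kt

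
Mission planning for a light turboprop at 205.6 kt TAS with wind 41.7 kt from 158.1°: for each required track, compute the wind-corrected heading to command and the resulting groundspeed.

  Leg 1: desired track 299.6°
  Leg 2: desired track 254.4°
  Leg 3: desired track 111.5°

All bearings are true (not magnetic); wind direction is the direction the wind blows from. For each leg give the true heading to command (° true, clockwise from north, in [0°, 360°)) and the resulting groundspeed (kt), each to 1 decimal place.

Leg 1: desired track 299.6°; wind correction -7.3° → command heading 292.3°, groundspeed 236.6 kt
Leg 2: desired track 254.4°; wind correction -11.6° → command heading 242.8°, groundspeed 206.0 kt
Leg 3: desired track 111.5°; wind correction +8.5° → command heading 120.0°, groundspeed 174.7 kt

Leg 1: heading=292.3°, groundspeed=236.6 kt
Leg 2: heading=242.8°, groundspeed=206.0 kt
Leg 3: heading=120.0°, groundspeed=174.7 kt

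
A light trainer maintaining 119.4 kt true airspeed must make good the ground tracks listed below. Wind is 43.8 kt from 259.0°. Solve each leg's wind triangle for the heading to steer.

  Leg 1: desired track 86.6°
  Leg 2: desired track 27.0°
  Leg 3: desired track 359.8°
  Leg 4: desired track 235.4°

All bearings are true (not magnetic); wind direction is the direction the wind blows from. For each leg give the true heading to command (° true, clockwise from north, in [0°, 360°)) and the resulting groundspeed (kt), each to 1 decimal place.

Leg 1: desired track 86.6°; wind correction +2.8° → command heading 89.4°, groundspeed 162.7 kt
Leg 2: desired track 27.0°; wind correction -16.8° → command heading 10.2°, groundspeed 141.3 kt
Leg 3: desired track 359.8°; wind correction -21.1° → command heading 338.7°, groundspeed 119.6 kt
Leg 4: desired track 235.4°; wind correction +8.4° → command heading 243.8°, groundspeed 78.0 kt

Leg 1: heading=89.4°, groundspeed=162.7 kt
Leg 2: heading=10.2°, groundspeed=141.3 kt
Leg 3: heading=338.7°, groundspeed=119.6 kt
Leg 4: heading=243.8°, groundspeed=78.0 kt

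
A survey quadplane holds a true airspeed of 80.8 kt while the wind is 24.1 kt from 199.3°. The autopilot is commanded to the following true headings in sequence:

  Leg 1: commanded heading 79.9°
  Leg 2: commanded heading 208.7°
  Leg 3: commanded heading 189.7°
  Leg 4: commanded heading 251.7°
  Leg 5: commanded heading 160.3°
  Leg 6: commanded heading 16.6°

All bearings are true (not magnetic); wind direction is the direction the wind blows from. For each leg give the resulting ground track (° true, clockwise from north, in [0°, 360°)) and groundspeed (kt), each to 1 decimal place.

Leg 1: heading 79.9°; drift -12.8° → track 67.1°, groundspeed 95.0 kt
Leg 2: heading 208.7°; drift +3.9° → track 212.6°, groundspeed 57.2 kt
Leg 3: heading 189.7°; drift -4.0° → track 185.7°, groundspeed 57.2 kt
Leg 4: heading 251.7°; drift +16.1° → track 267.8°, groundspeed 68.8 kt
Leg 5: heading 160.3°; drift -13.7° → track 146.6°, groundspeed 63.9 kt
Leg 6: heading 16.6°; drift +0.6° → track 17.2°, groundspeed 104.9 kt

Leg 1: track=67.1°, groundspeed=95.0 kt
Leg 2: track=212.6°, groundspeed=57.2 kt
Leg 3: track=185.7°, groundspeed=57.2 kt
Leg 4: track=267.8°, groundspeed=68.8 kt
Leg 5: track=146.6°, groundspeed=63.9 kt
Leg 6: track=17.2°, groundspeed=104.9 kt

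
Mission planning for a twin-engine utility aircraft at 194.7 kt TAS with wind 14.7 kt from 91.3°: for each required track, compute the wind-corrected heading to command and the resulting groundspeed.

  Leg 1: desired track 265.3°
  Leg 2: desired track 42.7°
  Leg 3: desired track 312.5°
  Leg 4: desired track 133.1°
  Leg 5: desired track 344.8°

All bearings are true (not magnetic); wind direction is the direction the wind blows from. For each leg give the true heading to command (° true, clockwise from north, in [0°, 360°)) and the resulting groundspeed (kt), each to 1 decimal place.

Leg 1: heading=264.8°, groundspeed=209.3 kt
Leg 2: heading=45.9°, groundspeed=184.7 kt
Leg 3: heading=315.4°, groundspeed=205.5 kt
Leg 4: heading=130.2°, groundspeed=183.5 kt
Leg 5: heading=349.0°, groundspeed=198.4 kt

Leg 1: desired track 265.3°; wind correction -0.5° → command heading 264.8°, groundspeed 209.3 kt
Leg 2: desired track 42.7°; wind correction +3.2° → command heading 45.9°, groundspeed 184.7 kt
Leg 3: desired track 312.5°; wind correction +2.9° → command heading 315.4°, groundspeed 205.5 kt
Leg 4: desired track 133.1°; wind correction -2.9° → command heading 130.2°, groundspeed 183.5 kt
Leg 5: desired track 344.8°; wind correction +4.2° → command heading 349.0°, groundspeed 198.4 kt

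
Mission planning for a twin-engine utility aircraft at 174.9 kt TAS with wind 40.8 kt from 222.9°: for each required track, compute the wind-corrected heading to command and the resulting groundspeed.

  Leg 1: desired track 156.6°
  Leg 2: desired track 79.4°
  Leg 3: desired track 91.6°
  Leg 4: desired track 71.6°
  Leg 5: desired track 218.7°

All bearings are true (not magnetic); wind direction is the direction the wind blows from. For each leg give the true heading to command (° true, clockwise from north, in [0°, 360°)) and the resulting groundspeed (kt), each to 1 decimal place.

Leg 1: heading=168.9°, groundspeed=154.5 kt
Leg 2: heading=87.4°, groundspeed=206.0 kt
Leg 3: heading=101.7°, groundspeed=199.1 kt
Leg 4: heading=78.0°, groundspeed=209.6 kt
Leg 5: heading=219.7°, groundspeed=134.2 kt

Leg 1: desired track 156.6°; wind correction +12.3° → command heading 168.9°, groundspeed 154.5 kt
Leg 2: desired track 79.4°; wind correction +8.0° → command heading 87.4°, groundspeed 206.0 kt
Leg 3: desired track 91.6°; wind correction +10.1° → command heading 101.7°, groundspeed 199.1 kt
Leg 4: desired track 71.6°; wind correction +6.4° → command heading 78.0°, groundspeed 209.6 kt
Leg 5: desired track 218.7°; wind correction +1.0° → command heading 219.7°, groundspeed 134.2 kt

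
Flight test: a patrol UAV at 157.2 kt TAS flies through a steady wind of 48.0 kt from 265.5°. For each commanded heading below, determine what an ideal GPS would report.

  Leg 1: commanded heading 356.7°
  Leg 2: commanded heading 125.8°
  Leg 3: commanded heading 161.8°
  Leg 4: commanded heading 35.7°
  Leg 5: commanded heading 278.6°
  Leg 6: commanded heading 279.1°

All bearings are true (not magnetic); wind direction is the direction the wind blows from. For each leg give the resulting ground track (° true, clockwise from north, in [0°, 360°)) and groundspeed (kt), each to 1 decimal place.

Leg 1: heading 356.7°; drift +16.9° → track 13.6°, groundspeed 165.3 kt
Leg 2: heading 125.8°; drift -9.1° → track 116.7°, groundspeed 196.3 kt
Leg 3: heading 161.8°; drift -15.5° → track 146.3°, groundspeed 174.9 kt
Leg 4: heading 35.7°; drift +11.0° → track 46.7°, groundspeed 191.7 kt
Leg 5: heading 278.6°; drift +5.6° → track 284.2°, groundspeed 111.0 kt
Leg 6: heading 279.1°; drift +5.8° → track 284.9°, groundspeed 111.1 kt

Leg 1: track=13.6°, groundspeed=165.3 kt
Leg 2: track=116.7°, groundspeed=196.3 kt
Leg 3: track=146.3°, groundspeed=174.9 kt
Leg 4: track=46.7°, groundspeed=191.7 kt
Leg 5: track=284.2°, groundspeed=111.0 kt
Leg 6: track=284.9°, groundspeed=111.1 kt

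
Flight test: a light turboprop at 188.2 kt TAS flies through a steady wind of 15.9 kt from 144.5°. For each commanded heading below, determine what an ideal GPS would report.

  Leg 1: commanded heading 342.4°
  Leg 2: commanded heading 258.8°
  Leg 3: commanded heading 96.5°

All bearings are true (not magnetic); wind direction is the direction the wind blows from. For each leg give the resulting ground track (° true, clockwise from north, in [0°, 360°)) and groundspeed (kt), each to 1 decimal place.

Leg 1: heading 342.4°; drift -1.4° → track 341.0°, groundspeed 203.4 kt
Leg 2: heading 258.8°; drift +4.3° → track 263.1°, groundspeed 195.3 kt
Leg 3: heading 96.5°; drift -3.8° → track 92.7°, groundspeed 178.0 kt

Leg 1: track=341.0°, groundspeed=203.4 kt
Leg 2: track=263.1°, groundspeed=195.3 kt
Leg 3: track=92.7°, groundspeed=178.0 kt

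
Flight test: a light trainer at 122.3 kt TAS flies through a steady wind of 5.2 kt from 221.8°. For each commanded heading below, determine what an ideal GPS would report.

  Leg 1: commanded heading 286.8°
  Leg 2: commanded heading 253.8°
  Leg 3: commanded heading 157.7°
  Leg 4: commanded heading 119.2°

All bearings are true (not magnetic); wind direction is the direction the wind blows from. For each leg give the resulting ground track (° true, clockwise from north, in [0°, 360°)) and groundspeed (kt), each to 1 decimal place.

Leg 1: track=289.0°, groundspeed=120.2 kt
Leg 2: track=255.1°, groundspeed=117.9 kt
Leg 3: track=155.5°, groundspeed=120.1 kt
Leg 4: track=116.8°, groundspeed=123.5 kt

Leg 1: heading 286.8°; drift +2.2° → track 289.0°, groundspeed 120.2 kt
Leg 2: heading 253.8°; drift +1.3° → track 255.1°, groundspeed 117.9 kt
Leg 3: heading 157.7°; drift -2.2° → track 155.5°, groundspeed 120.1 kt
Leg 4: heading 119.2°; drift -2.4° → track 116.8°, groundspeed 123.5 kt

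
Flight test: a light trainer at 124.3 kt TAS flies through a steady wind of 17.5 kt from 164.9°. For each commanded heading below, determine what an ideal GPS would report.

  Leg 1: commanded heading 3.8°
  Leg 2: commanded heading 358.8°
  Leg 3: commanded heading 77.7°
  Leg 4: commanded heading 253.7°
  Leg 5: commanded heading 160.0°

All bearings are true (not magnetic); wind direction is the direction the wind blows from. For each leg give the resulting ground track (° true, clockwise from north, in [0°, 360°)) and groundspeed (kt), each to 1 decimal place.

Leg 1: track=1.5°, groundspeed=141.0 kt
Leg 2: track=357.1°, groundspeed=141.4 kt
Leg 3: track=69.6°, groundspeed=124.7 kt
Leg 4: track=261.7°, groundspeed=125.2 kt
Leg 5: track=159.2°, groundspeed=106.9 kt

Leg 1: heading 3.8°; drift -2.3° → track 1.5°, groundspeed 141.0 kt
Leg 2: heading 358.8°; drift -1.7° → track 357.1°, groundspeed 141.4 kt
Leg 3: heading 77.7°; drift -8.1° → track 69.6°, groundspeed 124.7 kt
Leg 4: heading 253.7°; drift +8.0° → track 261.7°, groundspeed 125.2 kt
Leg 5: heading 160.0°; drift -0.8° → track 159.2°, groundspeed 106.9 kt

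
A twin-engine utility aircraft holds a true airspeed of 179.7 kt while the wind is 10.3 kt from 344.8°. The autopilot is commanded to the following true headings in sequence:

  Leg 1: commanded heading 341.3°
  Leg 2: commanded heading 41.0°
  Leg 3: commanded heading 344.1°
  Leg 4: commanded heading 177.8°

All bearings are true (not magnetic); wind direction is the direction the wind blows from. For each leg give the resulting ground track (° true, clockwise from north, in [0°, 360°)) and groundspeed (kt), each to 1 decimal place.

Leg 1: track=341.1°, groundspeed=169.4 kt
Leg 2: track=43.8°, groundspeed=174.2 kt
Leg 3: track=344.1°, groundspeed=169.4 kt
Leg 4: track=177.1°, groundspeed=189.8 kt

Leg 1: heading 341.3°; drift -0.2° → track 341.1°, groundspeed 169.4 kt
Leg 2: heading 41.0°; drift +2.8° → track 43.8°, groundspeed 174.2 kt
Leg 3: heading 344.1°; drift +0.0° → track 344.1°, groundspeed 169.4 kt
Leg 4: heading 177.8°; drift -0.7° → track 177.1°, groundspeed 189.8 kt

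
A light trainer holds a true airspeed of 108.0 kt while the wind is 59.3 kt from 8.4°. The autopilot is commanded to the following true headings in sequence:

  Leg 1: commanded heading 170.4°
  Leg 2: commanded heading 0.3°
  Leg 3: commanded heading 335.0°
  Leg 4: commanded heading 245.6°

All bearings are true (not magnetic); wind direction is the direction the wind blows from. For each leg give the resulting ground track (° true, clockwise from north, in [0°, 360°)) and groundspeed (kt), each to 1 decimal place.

Leg 1: track=176.8°, groundspeed=165.4 kt
Leg 2: track=350.7°, groundspeed=50.0 kt
Leg 3: track=305.8°, groundspeed=67.0 kt
Leg 4: track=226.0°, groundspeed=148.7 kt

Leg 1: heading 170.4°; drift +6.4° → track 176.8°, groundspeed 165.4 kt
Leg 2: heading 0.3°; drift -9.6° → track 350.7°, groundspeed 50.0 kt
Leg 3: heading 335.0°; drift -29.2° → track 305.8°, groundspeed 67.0 kt
Leg 4: heading 245.6°; drift -19.6° → track 226.0°, groundspeed 148.7 kt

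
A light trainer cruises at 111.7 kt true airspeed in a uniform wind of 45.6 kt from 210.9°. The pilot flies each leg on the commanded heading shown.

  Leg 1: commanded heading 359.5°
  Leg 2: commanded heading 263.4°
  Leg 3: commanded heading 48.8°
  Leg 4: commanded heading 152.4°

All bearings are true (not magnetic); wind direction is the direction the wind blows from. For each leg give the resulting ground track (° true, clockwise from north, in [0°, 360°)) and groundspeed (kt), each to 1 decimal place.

Leg 1: heading 359.5°; drift +9.0° → track 8.5°, groundspeed 152.5 kt
Leg 2: heading 263.4°; drift +23.3° → track 286.7°, groundspeed 91.4 kt
Leg 3: heading 48.8°; drift -5.2° → track 43.6°, groundspeed 155.7 kt
Leg 4: heading 152.4°; drift -23.9° → track 128.5°, groundspeed 96.1 kt

Leg 1: track=8.5°, groundspeed=152.5 kt
Leg 2: track=286.7°, groundspeed=91.4 kt
Leg 3: track=43.6°, groundspeed=155.7 kt
Leg 4: track=128.5°, groundspeed=96.1 kt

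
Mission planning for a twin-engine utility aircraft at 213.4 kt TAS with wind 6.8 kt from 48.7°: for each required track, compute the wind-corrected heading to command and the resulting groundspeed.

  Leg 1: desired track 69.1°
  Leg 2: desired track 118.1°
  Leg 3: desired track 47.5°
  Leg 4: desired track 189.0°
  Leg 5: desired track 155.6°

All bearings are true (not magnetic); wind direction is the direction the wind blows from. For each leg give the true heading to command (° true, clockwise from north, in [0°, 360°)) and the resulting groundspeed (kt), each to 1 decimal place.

Leg 1: desired track 69.1°; wind correction -0.6° → command heading 68.5°, groundspeed 207.0 kt
Leg 2: desired track 118.1°; wind correction -1.7° → command heading 116.4°, groundspeed 210.9 kt
Leg 3: desired track 47.5°; wind correction +0.0° → command heading 47.5°, groundspeed 206.6 kt
Leg 4: desired track 189.0°; wind correction -1.2° → command heading 187.8°, groundspeed 218.6 kt
Leg 5: desired track 155.6°; wind correction -1.7° → command heading 153.9°, groundspeed 215.3 kt

Leg 1: heading=68.5°, groundspeed=207.0 kt
Leg 2: heading=116.4°, groundspeed=210.9 kt
Leg 3: heading=47.5°, groundspeed=206.6 kt
Leg 4: heading=187.8°, groundspeed=218.6 kt
Leg 5: heading=153.9°, groundspeed=215.3 kt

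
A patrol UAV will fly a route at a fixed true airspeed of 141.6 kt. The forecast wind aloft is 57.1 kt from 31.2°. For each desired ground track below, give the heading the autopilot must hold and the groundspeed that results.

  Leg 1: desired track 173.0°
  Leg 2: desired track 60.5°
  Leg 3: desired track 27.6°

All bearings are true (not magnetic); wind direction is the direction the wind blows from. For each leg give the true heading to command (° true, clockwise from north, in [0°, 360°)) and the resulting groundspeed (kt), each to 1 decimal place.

Leg 1: desired track 173.0°; wind correction -14.4° → command heading 158.6°, groundspeed 182.0 kt
Leg 2: desired track 60.5°; wind correction -11.4° → command heading 49.1°, groundspeed 89.0 kt
Leg 3: desired track 27.6°; wind correction +1.5° → command heading 29.1°, groundspeed 84.6 kt

Leg 1: heading=158.6°, groundspeed=182.0 kt
Leg 2: heading=49.1°, groundspeed=89.0 kt
Leg 3: heading=29.1°, groundspeed=84.6 kt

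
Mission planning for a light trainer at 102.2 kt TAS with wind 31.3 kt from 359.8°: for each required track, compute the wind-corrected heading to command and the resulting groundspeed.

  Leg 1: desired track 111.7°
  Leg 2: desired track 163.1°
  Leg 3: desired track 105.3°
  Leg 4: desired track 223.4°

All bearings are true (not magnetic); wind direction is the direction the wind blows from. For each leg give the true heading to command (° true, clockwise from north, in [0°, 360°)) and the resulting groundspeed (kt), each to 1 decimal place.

Leg 1: desired track 111.7°; wind correction -16.5° → command heading 95.2°, groundspeed 109.7 kt
Leg 2: desired track 163.1°; wind correction -5.0° → command heading 158.1°, groundspeed 131.8 kt
Leg 3: desired track 105.3°; wind correction -17.2° → command heading 88.1°, groundspeed 106.0 kt
Leg 4: desired track 223.4°; wind correction +12.2° → command heading 235.6°, groundspeed 122.6 kt

Leg 1: heading=95.2°, groundspeed=109.7 kt
Leg 2: heading=158.1°, groundspeed=131.8 kt
Leg 3: heading=88.1°, groundspeed=106.0 kt
Leg 4: heading=235.6°, groundspeed=122.6 kt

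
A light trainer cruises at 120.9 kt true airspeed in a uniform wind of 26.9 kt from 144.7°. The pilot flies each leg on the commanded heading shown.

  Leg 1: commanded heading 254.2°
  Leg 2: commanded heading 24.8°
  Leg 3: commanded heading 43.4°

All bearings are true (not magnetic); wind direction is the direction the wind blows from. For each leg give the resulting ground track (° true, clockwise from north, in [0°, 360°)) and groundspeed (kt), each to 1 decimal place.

Leg 1: track=265.2°, groundspeed=132.3 kt
Leg 2: track=15.0°, groundspeed=136.3 kt
Leg 3: track=31.6°, groundspeed=128.9 kt

Leg 1: heading 254.2°; drift +11.0° → track 265.2°, groundspeed 132.3 kt
Leg 2: heading 24.8°; drift -9.8° → track 15.0°, groundspeed 136.3 kt
Leg 3: heading 43.4°; drift -11.8° → track 31.6°, groundspeed 128.9 kt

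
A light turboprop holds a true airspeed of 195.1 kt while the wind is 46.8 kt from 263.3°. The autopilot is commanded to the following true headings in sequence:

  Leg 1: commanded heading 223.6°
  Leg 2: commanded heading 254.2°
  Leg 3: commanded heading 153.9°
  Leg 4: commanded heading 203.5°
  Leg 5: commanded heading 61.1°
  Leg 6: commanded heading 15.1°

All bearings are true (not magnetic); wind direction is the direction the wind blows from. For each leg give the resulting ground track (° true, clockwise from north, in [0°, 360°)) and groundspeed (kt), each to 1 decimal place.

Leg 1: heading 223.6°; drift -10.6° → track 213.0°, groundspeed 161.9 kt
Leg 2: heading 254.2°; drift -2.8° → track 251.4°, groundspeed 149.1 kt
Leg 3: heading 153.9°; drift -11.8° → track 142.1°, groundspeed 215.2 kt
Leg 4: heading 203.5°; drift -13.3° → track 190.2°, groundspeed 176.3 kt
Leg 5: heading 61.1°; drift +4.2° → track 65.3°, groundspeed 239.1 kt
Leg 6: heading 15.1°; drift +11.6° → track 26.7°, groundspeed 216.9 kt

Leg 1: track=213.0°, groundspeed=161.9 kt
Leg 2: track=251.4°, groundspeed=149.1 kt
Leg 3: track=142.1°, groundspeed=215.2 kt
Leg 4: track=190.2°, groundspeed=176.3 kt
Leg 5: track=65.3°, groundspeed=239.1 kt
Leg 6: track=26.7°, groundspeed=216.9 kt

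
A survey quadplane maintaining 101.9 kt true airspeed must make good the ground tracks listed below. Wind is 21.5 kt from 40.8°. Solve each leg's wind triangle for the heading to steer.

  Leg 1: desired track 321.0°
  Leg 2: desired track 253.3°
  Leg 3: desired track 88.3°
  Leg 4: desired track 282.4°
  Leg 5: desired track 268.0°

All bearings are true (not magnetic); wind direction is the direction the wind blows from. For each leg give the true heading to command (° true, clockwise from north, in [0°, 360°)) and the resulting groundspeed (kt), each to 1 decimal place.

Leg 1: heading=333.0°, groundspeed=95.9 kt
Leg 2: heading=259.8°, groundspeed=119.4 kt
Leg 3: heading=79.4°, groundspeed=86.1 kt
Leg 4: heading=293.1°, groundspeed=110.4 kt
Leg 5: heading=276.9°, groundspeed=115.3 kt

Leg 1: desired track 321.0°; wind correction +12.0° → command heading 333.0°, groundspeed 95.9 kt
Leg 2: desired track 253.3°; wind correction +6.5° → command heading 259.8°, groundspeed 119.4 kt
Leg 3: desired track 88.3°; wind correction -8.9° → command heading 79.4°, groundspeed 86.1 kt
Leg 4: desired track 282.4°; wind correction +10.7° → command heading 293.1°, groundspeed 110.4 kt
Leg 5: desired track 268.0°; wind correction +8.9° → command heading 276.9°, groundspeed 115.3 kt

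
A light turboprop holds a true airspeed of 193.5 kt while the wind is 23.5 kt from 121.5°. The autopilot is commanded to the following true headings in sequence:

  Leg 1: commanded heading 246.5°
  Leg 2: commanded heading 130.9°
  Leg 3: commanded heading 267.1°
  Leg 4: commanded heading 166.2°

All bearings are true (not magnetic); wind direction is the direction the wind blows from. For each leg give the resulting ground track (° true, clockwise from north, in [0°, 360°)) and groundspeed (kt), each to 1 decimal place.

Leg 1: heading 246.5°; drift +5.3° → track 251.8°, groundspeed 207.9 kt
Leg 2: heading 130.9°; drift +1.3° → track 132.2°, groundspeed 170.4 kt
Leg 3: heading 267.1°; drift +3.6° → track 270.7°, groundspeed 213.3 kt
Leg 4: heading 166.2°; drift +5.3° → track 171.5°, groundspeed 177.6 kt

Leg 1: track=251.8°, groundspeed=207.9 kt
Leg 2: track=132.2°, groundspeed=170.4 kt
Leg 3: track=270.7°, groundspeed=213.3 kt
Leg 4: track=171.5°, groundspeed=177.6 kt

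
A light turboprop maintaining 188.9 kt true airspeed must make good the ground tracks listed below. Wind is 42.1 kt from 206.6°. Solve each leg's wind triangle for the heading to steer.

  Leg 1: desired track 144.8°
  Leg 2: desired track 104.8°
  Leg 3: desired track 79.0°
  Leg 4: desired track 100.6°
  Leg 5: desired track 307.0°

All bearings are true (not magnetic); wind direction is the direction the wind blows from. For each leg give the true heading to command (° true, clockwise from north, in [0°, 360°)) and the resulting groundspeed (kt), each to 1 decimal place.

Leg 1: heading=156.1°, groundspeed=165.3 kt
Leg 2: heading=117.4°, groundspeed=193.0 kt
Leg 3: heading=89.2°, groundspeed=211.6 kt
Leg 4: heading=113.0°, groundspeed=196.1 kt
Leg 5: heading=294.3°, groundspeed=191.9 kt

Leg 1: desired track 144.8°; wind correction +11.3° → command heading 156.1°, groundspeed 165.3 kt
Leg 2: desired track 104.8°; wind correction +12.6° → command heading 117.4°, groundspeed 193.0 kt
Leg 3: desired track 79.0°; wind correction +10.2° → command heading 89.2°, groundspeed 211.6 kt
Leg 4: desired track 100.6°; wind correction +12.4° → command heading 113.0°, groundspeed 196.1 kt
Leg 5: desired track 307.0°; wind correction -12.7° → command heading 294.3°, groundspeed 191.9 kt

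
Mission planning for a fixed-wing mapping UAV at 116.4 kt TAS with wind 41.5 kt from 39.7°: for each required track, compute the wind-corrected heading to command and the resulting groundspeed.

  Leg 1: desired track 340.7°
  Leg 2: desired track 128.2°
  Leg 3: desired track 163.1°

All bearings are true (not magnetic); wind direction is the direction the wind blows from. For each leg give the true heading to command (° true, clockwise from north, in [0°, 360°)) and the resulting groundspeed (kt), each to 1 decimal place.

Leg 1: heading=358.5°, groundspeed=89.5 kt
Leg 2: heading=107.3°, groundspeed=107.7 kt
Leg 3: heading=145.8°, groundspeed=134.0 kt

Leg 1: desired track 340.7°; wind correction +17.8° → command heading 358.5°, groundspeed 89.5 kt
Leg 2: desired track 128.2°; wind correction -20.9° → command heading 107.3°, groundspeed 107.7 kt
Leg 3: desired track 163.1°; wind correction -17.3° → command heading 145.8°, groundspeed 134.0 kt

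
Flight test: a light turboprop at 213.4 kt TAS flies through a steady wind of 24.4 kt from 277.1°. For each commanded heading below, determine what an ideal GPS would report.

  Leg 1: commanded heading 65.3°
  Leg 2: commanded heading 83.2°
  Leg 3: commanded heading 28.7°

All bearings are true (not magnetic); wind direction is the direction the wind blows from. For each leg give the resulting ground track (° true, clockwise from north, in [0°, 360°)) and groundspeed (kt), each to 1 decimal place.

Leg 1: heading 65.3°; drift +3.1° → track 68.4°, groundspeed 234.5 kt
Leg 2: heading 83.2°; drift +1.4° → track 84.6°, groundspeed 237.2 kt
Leg 3: heading 28.7°; drift +5.8° → track 34.5°, groundspeed 223.5 kt

Leg 1: track=68.4°, groundspeed=234.5 kt
Leg 2: track=84.6°, groundspeed=237.2 kt
Leg 3: track=34.5°, groundspeed=223.5 kt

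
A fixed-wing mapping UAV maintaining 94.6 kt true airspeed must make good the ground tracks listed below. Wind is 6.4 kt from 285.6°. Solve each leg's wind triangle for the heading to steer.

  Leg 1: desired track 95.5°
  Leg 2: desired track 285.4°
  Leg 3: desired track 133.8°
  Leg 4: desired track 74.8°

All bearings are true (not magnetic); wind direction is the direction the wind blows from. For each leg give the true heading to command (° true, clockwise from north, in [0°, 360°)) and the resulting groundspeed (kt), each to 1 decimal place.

Leg 1: desired track 95.5°; wind correction -0.7° → command heading 94.8°, groundspeed 100.9 kt
Leg 2: desired track 285.4°; wind correction +0.0° → command heading 285.4°, groundspeed 88.2 kt
Leg 3: desired track 133.8°; wind correction +1.8° → command heading 135.6°, groundspeed 100.2 kt
Leg 4: desired track 74.8°; wind correction -2.0° → command heading 72.8°, groundspeed 100.0 kt

Leg 1: heading=94.8°, groundspeed=100.9 kt
Leg 2: heading=285.4°, groundspeed=88.2 kt
Leg 3: heading=135.6°, groundspeed=100.2 kt
Leg 4: heading=72.8°, groundspeed=100.0 kt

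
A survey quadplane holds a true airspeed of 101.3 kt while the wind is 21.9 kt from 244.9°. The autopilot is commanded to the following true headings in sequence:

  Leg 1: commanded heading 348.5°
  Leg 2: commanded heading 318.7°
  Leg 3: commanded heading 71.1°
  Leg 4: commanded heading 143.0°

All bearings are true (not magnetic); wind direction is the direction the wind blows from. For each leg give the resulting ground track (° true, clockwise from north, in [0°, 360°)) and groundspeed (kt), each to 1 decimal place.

Leg 1: track=359.8°, groundspeed=108.6 kt
Leg 2: track=331.2°, groundspeed=97.5 kt
Leg 3: track=70.0°, groundspeed=123.1 kt
Leg 4: track=131.6°, groundspeed=108.0 kt

Leg 1: heading 348.5°; drift +11.3° → track 359.8°, groundspeed 108.6 kt
Leg 2: heading 318.7°; drift +12.5° → track 331.2°, groundspeed 97.5 kt
Leg 3: heading 71.1°; drift -1.1° → track 70.0°, groundspeed 123.1 kt
Leg 4: heading 143.0°; drift -11.4° → track 131.6°, groundspeed 108.0 kt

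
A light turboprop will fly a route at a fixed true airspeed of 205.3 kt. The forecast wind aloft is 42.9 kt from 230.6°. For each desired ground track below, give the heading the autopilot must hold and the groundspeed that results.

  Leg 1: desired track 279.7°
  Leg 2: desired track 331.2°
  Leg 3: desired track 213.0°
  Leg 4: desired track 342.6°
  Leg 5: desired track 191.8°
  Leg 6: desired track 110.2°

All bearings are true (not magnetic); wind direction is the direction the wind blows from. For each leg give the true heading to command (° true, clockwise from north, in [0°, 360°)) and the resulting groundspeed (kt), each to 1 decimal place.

Leg 1: desired track 279.7°; wind correction -9.1° → command heading 270.6°, groundspeed 174.6 kt
Leg 2: desired track 331.2°; wind correction -11.9° → command heading 319.3°, groundspeed 208.8 kt
Leg 3: desired track 213.0°; wind correction +3.6° → command heading 216.6°, groundspeed 164.0 kt
Leg 4: desired track 342.6°; wind correction -11.2° → command heading 331.4°, groundspeed 217.5 kt
Leg 5: desired track 191.8°; wind correction +7.5° → command heading 199.3°, groundspeed 170.1 kt
Leg 6: desired track 110.2°; wind correction +10.4° → command heading 120.6°, groundspeed 223.6 kt

Leg 1: heading=270.6°, groundspeed=174.6 kt
Leg 2: heading=319.3°, groundspeed=208.8 kt
Leg 3: heading=216.6°, groundspeed=164.0 kt
Leg 4: heading=331.4°, groundspeed=217.5 kt
Leg 5: heading=199.3°, groundspeed=170.1 kt
Leg 6: heading=120.6°, groundspeed=223.6 kt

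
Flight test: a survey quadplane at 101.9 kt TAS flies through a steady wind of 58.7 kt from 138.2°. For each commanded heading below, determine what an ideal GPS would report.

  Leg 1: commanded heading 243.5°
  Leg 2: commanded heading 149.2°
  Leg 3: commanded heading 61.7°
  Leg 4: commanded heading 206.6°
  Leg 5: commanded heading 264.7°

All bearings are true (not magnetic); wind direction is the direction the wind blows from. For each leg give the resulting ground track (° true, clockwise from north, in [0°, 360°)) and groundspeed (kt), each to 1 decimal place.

Leg 1: track=269.2°, groundspeed=130.3 kt
Leg 2: track=163.4°, groundspeed=45.7 kt
Leg 3: track=28.8°, groundspeed=105.1 kt
Leg 4: track=240.8°, groundspeed=97.1 kt
Leg 5: track=283.7°, groundspeed=144.7 kt

Leg 1: heading 243.5°; drift +25.7° → track 269.2°, groundspeed 130.3 kt
Leg 2: heading 149.2°; drift +14.2° → track 163.4°, groundspeed 45.7 kt
Leg 3: heading 61.7°; drift -32.9° → track 28.8°, groundspeed 105.1 kt
Leg 4: heading 206.6°; drift +34.2° → track 240.8°, groundspeed 97.1 kt
Leg 5: heading 264.7°; drift +19.0° → track 283.7°, groundspeed 144.7 kt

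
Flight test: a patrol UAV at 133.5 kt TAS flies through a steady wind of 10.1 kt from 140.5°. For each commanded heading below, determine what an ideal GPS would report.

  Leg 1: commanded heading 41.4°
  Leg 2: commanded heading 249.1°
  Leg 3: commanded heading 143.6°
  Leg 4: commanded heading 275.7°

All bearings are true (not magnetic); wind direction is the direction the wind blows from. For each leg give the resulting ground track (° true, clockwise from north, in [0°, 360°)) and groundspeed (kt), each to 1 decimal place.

Leg 1: heading 41.4°; drift -4.2° → track 37.2°, groundspeed 135.5 kt
Leg 2: heading 249.1°; drift +4.0° → track 253.1°, groundspeed 137.1 kt
Leg 3: heading 143.6°; drift +0.3° → track 143.9°, groundspeed 123.4 kt
Leg 4: heading 275.7°; drift +2.9° → track 278.6°, groundspeed 140.8 kt

Leg 1: track=37.2°, groundspeed=135.5 kt
Leg 2: track=253.1°, groundspeed=137.1 kt
Leg 3: track=143.9°, groundspeed=123.4 kt
Leg 4: track=278.6°, groundspeed=140.8 kt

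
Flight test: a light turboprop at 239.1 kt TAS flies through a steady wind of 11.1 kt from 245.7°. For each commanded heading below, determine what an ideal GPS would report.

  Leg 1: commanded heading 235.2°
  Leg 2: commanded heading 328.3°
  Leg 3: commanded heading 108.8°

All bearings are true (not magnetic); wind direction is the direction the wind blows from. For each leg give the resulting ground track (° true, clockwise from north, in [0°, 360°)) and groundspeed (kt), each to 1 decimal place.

Leg 1: track=234.7°, groundspeed=228.2 kt
Leg 2: track=331.0°, groundspeed=237.9 kt
Leg 3: track=107.0°, groundspeed=247.3 kt

Leg 1: heading 235.2°; drift -0.5° → track 234.7°, groundspeed 228.2 kt
Leg 2: heading 328.3°; drift +2.7° → track 331.0°, groundspeed 237.9 kt
Leg 3: heading 108.8°; drift -1.8° → track 107.0°, groundspeed 247.3 kt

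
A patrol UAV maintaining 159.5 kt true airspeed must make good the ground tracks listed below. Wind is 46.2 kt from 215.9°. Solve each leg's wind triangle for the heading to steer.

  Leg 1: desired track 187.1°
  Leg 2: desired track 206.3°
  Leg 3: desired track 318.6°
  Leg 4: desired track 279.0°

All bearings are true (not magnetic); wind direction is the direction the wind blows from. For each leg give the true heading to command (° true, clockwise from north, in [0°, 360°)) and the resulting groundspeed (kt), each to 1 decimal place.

Leg 1: heading=195.1°, groundspeed=117.5 kt
Leg 2: heading=209.1°, groundspeed=113.8 kt
Leg 3: heading=302.2°, groundspeed=163.2 kt
Leg 4: heading=264.0°, groundspeed=133.2 kt

Leg 1: desired track 187.1°; wind correction +8.0° → command heading 195.1°, groundspeed 117.5 kt
Leg 2: desired track 206.3°; wind correction +2.8° → command heading 209.1°, groundspeed 113.8 kt
Leg 3: desired track 318.6°; wind correction -16.4° → command heading 302.2°, groundspeed 163.2 kt
Leg 4: desired track 279.0°; wind correction -15.0° → command heading 264.0°, groundspeed 133.2 kt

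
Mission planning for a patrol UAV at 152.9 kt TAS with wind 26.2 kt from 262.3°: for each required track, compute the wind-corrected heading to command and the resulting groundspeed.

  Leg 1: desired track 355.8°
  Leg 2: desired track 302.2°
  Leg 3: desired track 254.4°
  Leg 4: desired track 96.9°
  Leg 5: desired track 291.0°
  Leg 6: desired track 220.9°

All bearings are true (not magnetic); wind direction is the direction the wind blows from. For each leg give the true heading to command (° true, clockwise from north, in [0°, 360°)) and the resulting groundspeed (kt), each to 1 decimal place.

Leg 1: desired track 355.8°; wind correction -9.8° → command heading 346.0°, groundspeed 152.2 kt
Leg 2: desired track 302.2°; wind correction -6.3° → command heading 295.9°, groundspeed 131.9 kt
Leg 3: desired track 254.4°; wind correction +1.3° → command heading 255.7°, groundspeed 126.9 kt
Leg 4: desired track 96.9°; wind correction +2.5° → command heading 99.4°, groundspeed 178.1 kt
Leg 5: desired track 291.0°; wind correction -4.7° → command heading 286.3°, groundspeed 129.4 kt
Leg 6: desired track 220.9°; wind correction +6.5° → command heading 227.4°, groundspeed 132.3 kt

Leg 1: heading=346.0°, groundspeed=152.2 kt
Leg 2: heading=295.9°, groundspeed=131.9 kt
Leg 3: heading=255.7°, groundspeed=126.9 kt
Leg 4: heading=99.4°, groundspeed=178.1 kt
Leg 5: heading=286.3°, groundspeed=129.4 kt
Leg 6: heading=227.4°, groundspeed=132.3 kt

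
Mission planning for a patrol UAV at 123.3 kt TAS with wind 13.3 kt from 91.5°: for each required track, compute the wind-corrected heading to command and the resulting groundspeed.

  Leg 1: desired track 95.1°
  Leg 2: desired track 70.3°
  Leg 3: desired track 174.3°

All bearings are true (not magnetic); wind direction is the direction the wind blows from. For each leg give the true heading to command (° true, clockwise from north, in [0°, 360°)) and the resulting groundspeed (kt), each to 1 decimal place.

Leg 1: desired track 95.1°; wind correction -0.4° → command heading 94.7°, groundspeed 110.0 kt
Leg 2: desired track 70.3°; wind correction +2.2° → command heading 72.5°, groundspeed 110.8 kt
Leg 3: desired track 174.3°; wind correction -6.1° → command heading 168.2°, groundspeed 120.9 kt

Leg 1: heading=94.7°, groundspeed=110.0 kt
Leg 2: heading=72.5°, groundspeed=110.8 kt
Leg 3: heading=168.2°, groundspeed=120.9 kt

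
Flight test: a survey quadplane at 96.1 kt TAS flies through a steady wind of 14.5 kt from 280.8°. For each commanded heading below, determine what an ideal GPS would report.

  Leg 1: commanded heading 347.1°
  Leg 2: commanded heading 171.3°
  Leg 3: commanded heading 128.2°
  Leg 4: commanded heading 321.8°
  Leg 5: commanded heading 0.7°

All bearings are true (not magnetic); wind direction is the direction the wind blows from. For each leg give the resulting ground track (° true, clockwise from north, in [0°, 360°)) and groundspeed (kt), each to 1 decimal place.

Leg 1: heading 347.1°; drift +8.4° → track 355.5°, groundspeed 91.2 kt
Leg 2: heading 171.3°; drift -7.7° → track 163.6°, groundspeed 101.9 kt
Leg 3: heading 128.2°; drift -3.5° → track 124.7°, groundspeed 109.2 kt
Leg 4: heading 321.8°; drift +6.4° → track 328.2°, groundspeed 85.7 kt
Leg 5: heading 0.7°; drift +8.7° → track 9.4°, groundspeed 94.6 kt

Leg 1: track=355.5°, groundspeed=91.2 kt
Leg 2: track=163.6°, groundspeed=101.9 kt
Leg 3: track=124.7°, groundspeed=109.2 kt
Leg 4: track=328.2°, groundspeed=85.7 kt
Leg 5: track=9.4°, groundspeed=94.6 kt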